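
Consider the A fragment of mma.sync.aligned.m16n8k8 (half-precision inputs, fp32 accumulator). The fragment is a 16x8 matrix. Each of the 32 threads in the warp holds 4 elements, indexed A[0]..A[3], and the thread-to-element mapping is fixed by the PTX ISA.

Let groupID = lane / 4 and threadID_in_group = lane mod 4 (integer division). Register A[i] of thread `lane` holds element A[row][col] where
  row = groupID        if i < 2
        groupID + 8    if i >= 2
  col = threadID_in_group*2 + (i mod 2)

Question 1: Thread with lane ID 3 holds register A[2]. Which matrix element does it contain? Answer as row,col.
8,6

lane 3: G=0 (3/4), T=3 (3%4)
i=2: r=0+8=8, c=3*2+0=6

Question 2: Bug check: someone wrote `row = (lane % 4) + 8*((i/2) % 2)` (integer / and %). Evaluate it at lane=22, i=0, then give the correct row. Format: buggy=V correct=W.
`(lane % 4) + 8*((i/2) % 2)`[22,0]→2
L=22→G=22>>2=5, T=22&3=2
[0]→row 5+0=5  col 2·2+0=4
row: 2 vs 5

buggy=2 correct=5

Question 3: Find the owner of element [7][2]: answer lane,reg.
r=7⇒gr=7,Rb=0  c=2⇒th=1,odd=0
L=7*4+1=29  i=0*2+0=0

29,0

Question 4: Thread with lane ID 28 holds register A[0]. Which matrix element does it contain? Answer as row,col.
7,0

lane 28→28/4=7, 28 mod 4=0
i=0  r:7+0→7  c:2·0+0→0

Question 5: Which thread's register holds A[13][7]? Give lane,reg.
r=13→G=5,rhi=1  c=7→T=3,p=1
L=5*4+3=23  i=1*2+1=3

23,3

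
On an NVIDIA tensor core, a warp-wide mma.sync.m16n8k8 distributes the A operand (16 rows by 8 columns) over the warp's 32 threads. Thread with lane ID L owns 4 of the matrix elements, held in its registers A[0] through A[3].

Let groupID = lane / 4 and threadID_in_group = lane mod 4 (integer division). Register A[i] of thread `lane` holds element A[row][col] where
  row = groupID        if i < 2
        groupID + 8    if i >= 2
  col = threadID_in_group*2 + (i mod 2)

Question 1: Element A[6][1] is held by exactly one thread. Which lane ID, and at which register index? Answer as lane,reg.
24,1

r=6⇒gr=6,Rb=0  c=1⇒th=0,odd=1
L=6*4+0=24  i=0*2+1=1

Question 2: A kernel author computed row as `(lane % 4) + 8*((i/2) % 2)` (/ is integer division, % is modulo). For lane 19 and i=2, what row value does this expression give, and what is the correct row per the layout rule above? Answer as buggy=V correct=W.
`(lane % 4) + 8*((i/2) % 2)`[19,2]->11
lane 19->19/4=4, 19 mod 4=3
i=2  r:4+8->12  c:2·3+0->6
row: 11 vs 12

buggy=11 correct=12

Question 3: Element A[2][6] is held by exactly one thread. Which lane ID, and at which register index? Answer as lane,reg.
r: 2->gid=2,r8=0  c: 6->tid=3,i&1=0
L=2*4+3=11  i=0*2+0=0

11,0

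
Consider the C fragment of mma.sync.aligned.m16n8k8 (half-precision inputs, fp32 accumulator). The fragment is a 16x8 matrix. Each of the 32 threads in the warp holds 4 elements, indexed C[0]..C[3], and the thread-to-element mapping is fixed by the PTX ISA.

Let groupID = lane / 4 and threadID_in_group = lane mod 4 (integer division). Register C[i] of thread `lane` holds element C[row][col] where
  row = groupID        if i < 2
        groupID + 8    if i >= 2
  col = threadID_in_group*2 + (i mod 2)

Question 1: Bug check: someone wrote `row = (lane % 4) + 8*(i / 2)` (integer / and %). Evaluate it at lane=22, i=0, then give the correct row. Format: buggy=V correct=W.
buggy=2 correct=5

`(lane % 4) + 8*(i / 2)`[22,0]⇒2
22: gr=5,th=2
[0] (5+0,2*2+0) = (5,4)
row: 2 vs 5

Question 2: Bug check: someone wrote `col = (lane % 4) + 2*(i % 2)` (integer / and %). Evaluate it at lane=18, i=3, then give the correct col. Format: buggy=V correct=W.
buggy=4 correct=5

`(lane % 4) + 2*(i % 2)`[18,3]=>4
lane 18=>18/4=4, 18 mod 4=2
i=3  r:4+8=>12  c:2·2+1=>5
col: 4 vs 5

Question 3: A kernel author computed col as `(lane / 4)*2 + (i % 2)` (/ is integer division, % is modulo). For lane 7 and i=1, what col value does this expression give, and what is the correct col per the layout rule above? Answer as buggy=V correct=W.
`(lane / 4)*2 + (i % 2)`[7,1]->3
7: g=1,t=3
[1] (1+0,3*2+1) = (1,7)
col: 3 vs 7

buggy=3 correct=7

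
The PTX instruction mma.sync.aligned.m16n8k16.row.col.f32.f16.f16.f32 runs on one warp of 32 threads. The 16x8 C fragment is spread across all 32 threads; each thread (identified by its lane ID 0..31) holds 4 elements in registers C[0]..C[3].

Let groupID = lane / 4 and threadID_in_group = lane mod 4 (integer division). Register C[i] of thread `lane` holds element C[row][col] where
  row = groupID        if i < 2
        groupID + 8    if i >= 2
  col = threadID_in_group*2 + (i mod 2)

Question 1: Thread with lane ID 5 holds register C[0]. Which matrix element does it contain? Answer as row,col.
5: gid=1,tid=1
[0] (1+0,1*2+0) = (1,2)

1,2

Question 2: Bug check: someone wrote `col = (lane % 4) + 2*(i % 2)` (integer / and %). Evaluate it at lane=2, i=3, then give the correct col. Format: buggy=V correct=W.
`(lane % 4) + 2*(i % 2)`[2,3]=>4
2: grp=0,tig=2
[3] (0+8,2*2+1) = (8,5)
col: 4 vs 5

buggy=4 correct=5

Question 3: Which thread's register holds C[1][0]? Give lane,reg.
r=1->g=1,rb=0  c=0->t=0,b0=0
L=1*4+0=4  i=0*2+0=0

4,0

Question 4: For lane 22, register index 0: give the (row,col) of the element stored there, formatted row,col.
5,4

lane 22: g=5 (22/4), t=2 (22%4)
i=0: r=5+0=5, c=2*2+0=4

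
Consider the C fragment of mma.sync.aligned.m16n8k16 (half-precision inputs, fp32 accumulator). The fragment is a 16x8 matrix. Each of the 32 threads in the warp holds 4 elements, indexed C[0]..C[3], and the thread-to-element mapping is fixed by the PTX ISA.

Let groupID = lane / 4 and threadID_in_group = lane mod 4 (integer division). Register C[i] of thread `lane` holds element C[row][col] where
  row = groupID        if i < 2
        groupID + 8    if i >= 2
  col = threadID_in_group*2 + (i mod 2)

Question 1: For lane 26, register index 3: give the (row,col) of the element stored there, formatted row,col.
26: G=6,T=2
[3] (6+8,2*2+1) = (14,5)

14,5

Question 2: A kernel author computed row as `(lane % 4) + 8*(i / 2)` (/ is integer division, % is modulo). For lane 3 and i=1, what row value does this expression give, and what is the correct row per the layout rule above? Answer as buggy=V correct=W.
buggy=3 correct=0

`(lane % 4) + 8*(i / 2)`[3,1]=>3
L=3=>grp=3>>2=0, tig=3&3=3
[1]=>row 0+0=0  col 3·2+1=7
row: 3 vs 0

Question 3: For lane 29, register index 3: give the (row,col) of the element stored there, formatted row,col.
29: G=7,T=1
[3] (7+8,1*2+1) = (15,3)

15,3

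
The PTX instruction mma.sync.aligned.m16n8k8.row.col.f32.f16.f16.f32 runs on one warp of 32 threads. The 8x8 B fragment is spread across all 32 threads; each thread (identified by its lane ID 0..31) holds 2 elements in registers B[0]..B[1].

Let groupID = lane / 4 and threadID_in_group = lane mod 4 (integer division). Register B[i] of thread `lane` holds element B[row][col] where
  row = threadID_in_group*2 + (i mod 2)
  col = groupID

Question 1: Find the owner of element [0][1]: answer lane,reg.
4,0

c=1->g=1  r=0->t=0,b0=0
L=1*4+0=4  i=0=0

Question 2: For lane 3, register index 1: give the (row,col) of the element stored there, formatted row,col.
lane 3: gr=0 (3/4), th=3 (3%4)
i=1: r=3*2+1=7, c=gr=0

7,0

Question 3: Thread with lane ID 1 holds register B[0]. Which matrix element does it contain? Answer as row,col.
2,0

L=1->g=1>>2=0, t=1&3=1
[0]->row 1·2+0=2  col g=0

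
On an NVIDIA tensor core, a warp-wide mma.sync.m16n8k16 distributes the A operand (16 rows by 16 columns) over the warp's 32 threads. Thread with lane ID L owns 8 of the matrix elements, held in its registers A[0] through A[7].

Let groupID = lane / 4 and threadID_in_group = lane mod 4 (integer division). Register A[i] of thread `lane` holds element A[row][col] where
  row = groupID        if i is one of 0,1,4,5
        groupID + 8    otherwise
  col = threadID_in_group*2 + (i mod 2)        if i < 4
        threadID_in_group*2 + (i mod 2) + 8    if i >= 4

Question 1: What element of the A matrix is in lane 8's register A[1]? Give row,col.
2,1

L=8⇒gr=8>>2=2, th=8&3=0
[1]⇒row 2+0=2  col 0·2+1+0=1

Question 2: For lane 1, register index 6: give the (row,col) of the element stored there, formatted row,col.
1: gid=0,tid=1
[6] (0+8,1*2+0+8) = (8,10)

8,10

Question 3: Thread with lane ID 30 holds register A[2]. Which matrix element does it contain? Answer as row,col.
lane 30->30/4=7, 30 mod 4=2
i=2  r:7+8->15  c:2·2+0+0->4

15,4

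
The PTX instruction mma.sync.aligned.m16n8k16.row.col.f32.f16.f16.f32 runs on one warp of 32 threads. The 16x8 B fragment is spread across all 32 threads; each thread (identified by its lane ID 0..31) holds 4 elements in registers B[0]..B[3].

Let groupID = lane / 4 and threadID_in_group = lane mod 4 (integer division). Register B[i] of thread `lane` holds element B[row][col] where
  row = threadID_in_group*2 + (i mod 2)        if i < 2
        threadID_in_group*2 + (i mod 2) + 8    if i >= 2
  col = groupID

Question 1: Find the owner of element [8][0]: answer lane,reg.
c=0⇒gr=0  r=8⇒Rb=1,th=0,odd=0
L=0*4+0=0  i=1*2+0=2

0,2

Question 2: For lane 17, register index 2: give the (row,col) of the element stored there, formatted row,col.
L=17→G=17>>2=4, T=17&3=1
[2]→row 1·2+0+8=10  col G=4

10,4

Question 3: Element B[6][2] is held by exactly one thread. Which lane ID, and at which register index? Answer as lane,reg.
11,0

c=2->g=2  r=6->rb=0,t=3,b0=0
L=2*4+3=11  i=0*2+0=0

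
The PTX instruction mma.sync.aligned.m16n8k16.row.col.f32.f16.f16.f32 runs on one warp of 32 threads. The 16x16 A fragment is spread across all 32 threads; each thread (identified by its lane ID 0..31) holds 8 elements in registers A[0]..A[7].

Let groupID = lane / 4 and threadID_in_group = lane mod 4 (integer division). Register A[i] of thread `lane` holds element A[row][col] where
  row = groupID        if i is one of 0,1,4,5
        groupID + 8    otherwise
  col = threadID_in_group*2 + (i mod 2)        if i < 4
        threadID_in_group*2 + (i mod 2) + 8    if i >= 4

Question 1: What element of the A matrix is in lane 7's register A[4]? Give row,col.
1,14

L=7=>grp=7>>2=1, tig=7&3=3
[4]=>row 1+0=1  col 3·2+0+8=14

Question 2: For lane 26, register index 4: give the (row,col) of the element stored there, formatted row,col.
6,12

26: g=6,t=2
[4] (6+0,2*2+0+8) = (6,12)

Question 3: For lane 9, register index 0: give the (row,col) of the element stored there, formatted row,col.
lane 9: g=2 (9/4), t=1 (9%4)
i=0: r=2+0=2, c=1*2+0+0=2

2,2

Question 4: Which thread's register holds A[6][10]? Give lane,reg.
r=6→G=6,rhi=0  c=10→chi=1,T=1,p=0
L=6*4+1=25  i=1*4+0*2+0=4

25,4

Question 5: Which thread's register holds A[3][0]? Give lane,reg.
12,0

r:3=>grp=3,rB=0  c:0=>cB=0,tig=0,lo=0
L=3*4+0=12  i=0*4+0*2+0=0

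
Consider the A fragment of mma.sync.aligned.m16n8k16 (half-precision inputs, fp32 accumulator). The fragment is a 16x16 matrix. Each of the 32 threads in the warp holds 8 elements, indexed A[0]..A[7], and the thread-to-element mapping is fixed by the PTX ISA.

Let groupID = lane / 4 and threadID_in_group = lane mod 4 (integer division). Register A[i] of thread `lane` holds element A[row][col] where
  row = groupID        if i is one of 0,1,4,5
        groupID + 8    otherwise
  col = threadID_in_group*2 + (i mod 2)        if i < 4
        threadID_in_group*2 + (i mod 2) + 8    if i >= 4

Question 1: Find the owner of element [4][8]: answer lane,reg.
r=4→G=4,rhi=0  c=8→chi=1,T=0,p=0
L=4*4+0=16  i=1*4+0*2+0=4

16,4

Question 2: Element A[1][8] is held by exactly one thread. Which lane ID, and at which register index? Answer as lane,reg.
4,4

r=1→G=1,rhi=0  c=8→chi=1,T=0,p=0
L=1*4+0=4  i=1*4+0*2+0=4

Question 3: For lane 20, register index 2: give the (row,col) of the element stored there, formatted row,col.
13,0

20: gid=5,tid=0
[2] (5+8,0*2+0+0) = (13,0)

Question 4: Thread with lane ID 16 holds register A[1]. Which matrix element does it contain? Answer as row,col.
4,1

16: gid=4,tid=0
[1] (4+0,0*2+1+0) = (4,1)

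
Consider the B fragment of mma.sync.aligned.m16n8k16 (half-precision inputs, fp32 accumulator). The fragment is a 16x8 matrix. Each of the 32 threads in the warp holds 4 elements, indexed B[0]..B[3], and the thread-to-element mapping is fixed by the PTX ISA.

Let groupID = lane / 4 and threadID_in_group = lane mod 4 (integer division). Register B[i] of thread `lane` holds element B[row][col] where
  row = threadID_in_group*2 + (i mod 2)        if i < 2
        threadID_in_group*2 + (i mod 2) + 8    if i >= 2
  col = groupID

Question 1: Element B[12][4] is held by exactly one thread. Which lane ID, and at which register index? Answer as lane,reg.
c=4⇒gr=4  r=12⇒Rb=1,th=2,odd=0
L=4*4+2=18  i=1*2+0=2

18,2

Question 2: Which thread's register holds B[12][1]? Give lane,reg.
c=1⇒gr=1  r=12⇒Rb=1,th=2,odd=0
L=1*4+2=6  i=1*2+0=2

6,2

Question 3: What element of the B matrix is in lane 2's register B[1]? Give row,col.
lane 2->2/4=0, 2 mod 4=2
i=1  r:2·2+1+0->5  c:0

5,0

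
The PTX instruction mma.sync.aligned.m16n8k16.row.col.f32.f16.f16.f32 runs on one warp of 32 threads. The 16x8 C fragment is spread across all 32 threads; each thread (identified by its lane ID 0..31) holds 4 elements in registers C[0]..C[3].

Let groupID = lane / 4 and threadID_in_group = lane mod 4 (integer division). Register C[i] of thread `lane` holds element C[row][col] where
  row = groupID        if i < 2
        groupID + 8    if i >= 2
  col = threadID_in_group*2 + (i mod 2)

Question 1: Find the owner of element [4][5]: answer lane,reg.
18,1

r=4→G=4,rhi=0  c=5→T=2,p=1
L=4*4+2=18  i=0*2+1=1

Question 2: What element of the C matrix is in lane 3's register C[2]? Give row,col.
8,6

L=3=>grp=3>>2=0, tig=3&3=3
[2]=>row 0+8=8  col 3·2+0=6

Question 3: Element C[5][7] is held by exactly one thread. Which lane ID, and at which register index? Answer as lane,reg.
23,1

r: 5->gid=5,r8=0  c: 7->tid=3,i&1=1
L=5*4+3=23  i=0*2+1=1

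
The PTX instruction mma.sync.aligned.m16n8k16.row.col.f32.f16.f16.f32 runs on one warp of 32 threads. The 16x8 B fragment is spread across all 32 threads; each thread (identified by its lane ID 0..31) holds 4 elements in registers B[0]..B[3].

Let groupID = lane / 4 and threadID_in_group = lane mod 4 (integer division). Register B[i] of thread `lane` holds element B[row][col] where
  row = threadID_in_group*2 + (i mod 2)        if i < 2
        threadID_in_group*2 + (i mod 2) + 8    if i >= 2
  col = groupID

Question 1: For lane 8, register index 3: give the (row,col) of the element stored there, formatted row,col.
8: gr=2,th=0
[3] (0*2+1+8,2) = (9,2)

9,2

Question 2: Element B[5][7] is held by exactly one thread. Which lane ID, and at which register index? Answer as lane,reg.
30,1

c: 7->gid=7  r: 5->r8=0,tid=2,i&1=1
L=7*4+2=30  i=0*2+1=1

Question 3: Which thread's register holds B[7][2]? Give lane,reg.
11,1

c=2->g=2  r=7->rb=0,t=3,b0=1
L=2*4+3=11  i=0*2+1=1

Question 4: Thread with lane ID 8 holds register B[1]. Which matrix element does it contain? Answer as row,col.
1,2

8: gid=2,tid=0
[1] (0*2+1+0,2) = (1,2)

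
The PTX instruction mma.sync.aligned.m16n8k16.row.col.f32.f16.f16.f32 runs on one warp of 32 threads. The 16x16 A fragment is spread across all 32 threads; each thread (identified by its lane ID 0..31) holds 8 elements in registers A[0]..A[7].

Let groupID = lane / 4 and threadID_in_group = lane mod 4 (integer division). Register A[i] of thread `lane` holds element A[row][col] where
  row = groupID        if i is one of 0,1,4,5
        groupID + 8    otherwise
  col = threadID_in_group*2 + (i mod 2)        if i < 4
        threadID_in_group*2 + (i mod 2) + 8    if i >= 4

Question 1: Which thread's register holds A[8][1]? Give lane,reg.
r=8->g=0,rb=1  c=1->cb=0,t=0,b0=1
L=0*4+0=0  i=0*4+1*2+1=3

0,3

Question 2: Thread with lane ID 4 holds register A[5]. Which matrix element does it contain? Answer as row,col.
lane 4: grp=1 (4/4), tig=0 (4%4)
i=5: r=1+0=1, c=0*2+1+8=9

1,9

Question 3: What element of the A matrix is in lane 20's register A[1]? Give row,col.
lane 20: grp=5 (20/4), tig=0 (20%4)
i=1: r=5+0=5, c=0*2+1+0=1

5,1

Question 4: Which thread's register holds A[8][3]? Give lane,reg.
1,3

r=8->g=0,rb=1  c=3->cb=0,t=1,b0=1
L=0*4+1=1  i=0*4+1*2+1=3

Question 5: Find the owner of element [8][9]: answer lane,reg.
0,7

r=8→G=0,rhi=1  c=9→chi=1,T=0,p=1
L=0*4+0=0  i=1*4+1*2+1=7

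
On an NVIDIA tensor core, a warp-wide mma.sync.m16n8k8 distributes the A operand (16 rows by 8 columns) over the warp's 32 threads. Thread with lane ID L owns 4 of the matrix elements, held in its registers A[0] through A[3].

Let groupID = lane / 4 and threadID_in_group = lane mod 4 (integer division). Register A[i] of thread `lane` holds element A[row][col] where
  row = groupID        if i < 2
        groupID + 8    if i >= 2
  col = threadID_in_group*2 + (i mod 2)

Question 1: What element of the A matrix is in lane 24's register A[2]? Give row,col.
14,0

lane 24=>24/4=6, 24 mod 4=0
i=2  r:6+8=>14  c:2·0+0=>0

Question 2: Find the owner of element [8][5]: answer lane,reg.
2,3

r: 8->gid=0,r8=1  c: 5->tid=2,i&1=1
L=0*4+2=2  i=1*2+1=3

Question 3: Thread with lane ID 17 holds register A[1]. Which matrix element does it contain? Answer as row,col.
lane 17: G=4 (17/4), T=1 (17%4)
i=1: r=4+0=4, c=1*2+1=3

4,3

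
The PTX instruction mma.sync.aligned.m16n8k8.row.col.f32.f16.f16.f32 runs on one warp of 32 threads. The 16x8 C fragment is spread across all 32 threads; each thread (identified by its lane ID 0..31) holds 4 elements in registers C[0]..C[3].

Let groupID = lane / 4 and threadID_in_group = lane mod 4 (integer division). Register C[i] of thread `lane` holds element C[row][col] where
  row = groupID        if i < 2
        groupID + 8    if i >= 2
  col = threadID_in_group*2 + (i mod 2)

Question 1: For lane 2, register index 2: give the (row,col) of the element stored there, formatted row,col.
8,4

L=2->gid=2>>2=0, tid=2&3=2
[2]->row 0+8=8  col 2·2+0=4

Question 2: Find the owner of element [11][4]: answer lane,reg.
14,2

r:11=>grp=3,rB=1  c:4=>tig=2,lo=0
L=3*4+2=14  i=1*2+0=2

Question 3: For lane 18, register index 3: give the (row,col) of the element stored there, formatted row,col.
L=18⇒gr=18>>2=4, th=18&3=2
[3]⇒row 4+8=12  col 2·2+1=5

12,5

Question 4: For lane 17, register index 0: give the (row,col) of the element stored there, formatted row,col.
17: grp=4,tig=1
[0] (4+0,1*2+0) = (4,2)

4,2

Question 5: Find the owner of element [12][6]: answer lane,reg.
r=12->g=4,rb=1  c=6->t=3,b0=0
L=4*4+3=19  i=1*2+0=2

19,2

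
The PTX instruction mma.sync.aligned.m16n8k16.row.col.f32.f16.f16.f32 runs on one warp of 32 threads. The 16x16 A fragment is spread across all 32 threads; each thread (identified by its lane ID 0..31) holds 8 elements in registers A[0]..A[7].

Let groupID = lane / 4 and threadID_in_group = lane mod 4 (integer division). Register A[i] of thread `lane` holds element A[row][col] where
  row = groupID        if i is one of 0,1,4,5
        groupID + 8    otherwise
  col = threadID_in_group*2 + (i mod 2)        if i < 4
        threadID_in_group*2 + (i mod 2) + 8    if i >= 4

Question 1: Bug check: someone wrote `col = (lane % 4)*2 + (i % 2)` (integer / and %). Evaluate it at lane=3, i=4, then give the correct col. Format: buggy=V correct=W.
buggy=6 correct=14

`(lane % 4)*2 + (i % 2)`[3,4]→6
lane 3→3/4=0, 3 mod 4=3
i=4  r:0+0→0  c:2·3+0+8→14
col: 6 vs 14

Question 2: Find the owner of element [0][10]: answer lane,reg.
1,4

r=0⇒gr=0,Rb=0  c=10⇒Cb=1,th=1,odd=0
L=0*4+1=1  i=1*4+0*2+0=4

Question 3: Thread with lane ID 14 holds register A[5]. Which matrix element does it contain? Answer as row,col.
14: grp=3,tig=2
[5] (3+0,2*2+1+8) = (3,13)

3,13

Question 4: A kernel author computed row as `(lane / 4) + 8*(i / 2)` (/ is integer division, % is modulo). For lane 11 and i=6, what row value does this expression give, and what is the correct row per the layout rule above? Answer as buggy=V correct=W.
`(lane / 4) + 8*(i / 2)`[11,6]->26
11: gid=2,tid=3
[6] (2+8,3*2+0+8) = (10,14)
row: 26 vs 10

buggy=26 correct=10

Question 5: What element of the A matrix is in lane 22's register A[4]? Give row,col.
5,12

lane 22->22/4=5, 22 mod 4=2
i=4  r:5+0->5  c:2·2+0+8->12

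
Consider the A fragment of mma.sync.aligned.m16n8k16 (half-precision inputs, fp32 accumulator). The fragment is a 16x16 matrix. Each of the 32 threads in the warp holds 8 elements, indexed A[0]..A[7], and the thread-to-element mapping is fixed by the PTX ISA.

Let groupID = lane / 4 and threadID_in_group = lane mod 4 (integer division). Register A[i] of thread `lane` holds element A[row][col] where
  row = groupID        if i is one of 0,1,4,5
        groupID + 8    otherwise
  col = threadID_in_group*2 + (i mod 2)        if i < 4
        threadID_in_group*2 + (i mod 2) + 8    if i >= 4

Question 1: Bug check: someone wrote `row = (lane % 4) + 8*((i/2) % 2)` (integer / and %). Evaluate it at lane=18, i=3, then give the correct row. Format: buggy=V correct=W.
buggy=10 correct=12

`(lane % 4) + 8*((i/2) % 2)`[18,3]->10
18: g=4,t=2
[3] (4+8,2*2+1+0) = (12,5)
row: 10 vs 12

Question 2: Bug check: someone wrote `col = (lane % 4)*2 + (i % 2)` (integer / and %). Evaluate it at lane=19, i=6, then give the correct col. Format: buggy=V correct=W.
`(lane % 4)*2 + (i % 2)`[19,6]=>6
L=19=>grp=19>>2=4, tig=19&3=3
[6]=>row 4+8=12  col 3·2+0+8=14
col: 6 vs 14

buggy=6 correct=14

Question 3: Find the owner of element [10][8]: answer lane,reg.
8,6

r: 10->gid=2,r8=1  c: 8->c8=1,tid=0,i&1=0
L=2*4+0=8  i=1*4+1*2+0=6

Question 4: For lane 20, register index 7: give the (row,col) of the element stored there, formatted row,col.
lane 20: gid=5 (20/4), tid=0 (20%4)
i=7: r=5+8=13, c=0*2+1+8=9

13,9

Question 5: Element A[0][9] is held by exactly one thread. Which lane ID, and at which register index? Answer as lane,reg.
0,5

r=0->g=0,rb=0  c=9->cb=1,t=0,b0=1
L=0*4+0=0  i=1*4+0*2+1=5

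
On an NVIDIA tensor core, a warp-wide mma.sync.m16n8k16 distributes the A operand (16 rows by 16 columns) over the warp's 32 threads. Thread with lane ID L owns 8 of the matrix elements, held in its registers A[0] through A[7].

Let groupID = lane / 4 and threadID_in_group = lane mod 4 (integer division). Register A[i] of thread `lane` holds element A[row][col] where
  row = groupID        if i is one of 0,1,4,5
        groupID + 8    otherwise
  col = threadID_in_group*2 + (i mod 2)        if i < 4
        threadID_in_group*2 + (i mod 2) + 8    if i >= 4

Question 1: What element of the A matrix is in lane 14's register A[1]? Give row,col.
3,5

lane 14->14/4=3, 14 mod 4=2
i=1  r:3+0->3  c:2·2+1+0->5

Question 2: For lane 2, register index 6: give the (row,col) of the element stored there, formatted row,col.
8,12

2: gid=0,tid=2
[6] (0+8,2*2+0+8) = (8,12)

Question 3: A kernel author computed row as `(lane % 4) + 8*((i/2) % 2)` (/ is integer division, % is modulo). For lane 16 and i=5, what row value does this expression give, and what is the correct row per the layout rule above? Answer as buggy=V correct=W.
`(lane % 4) + 8*((i/2) % 2)`[16,5]->0
16: g=4,t=0
[5] (4+0,0*2+1+8) = (4,9)
row: 0 vs 4

buggy=0 correct=4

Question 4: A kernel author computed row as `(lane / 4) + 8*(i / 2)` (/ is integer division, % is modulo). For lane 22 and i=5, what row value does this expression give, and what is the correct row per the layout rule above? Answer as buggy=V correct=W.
buggy=21 correct=5

`(lane / 4) + 8*(i / 2)`[22,5]⇒21
lane 22: gr=5 (22/4), th=2 (22%4)
i=5: r=5+0=5, c=2*2+1+8=13
row: 21 vs 5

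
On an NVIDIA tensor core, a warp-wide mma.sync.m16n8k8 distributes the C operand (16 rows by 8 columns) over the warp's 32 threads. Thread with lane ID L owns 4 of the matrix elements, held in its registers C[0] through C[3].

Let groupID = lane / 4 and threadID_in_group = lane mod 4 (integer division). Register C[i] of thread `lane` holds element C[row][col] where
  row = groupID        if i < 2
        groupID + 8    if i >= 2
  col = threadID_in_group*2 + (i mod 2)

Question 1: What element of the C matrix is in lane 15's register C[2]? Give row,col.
lane 15->15/4=3, 15 mod 4=3
i=2  r:3+8->11  c:2·3+0->6

11,6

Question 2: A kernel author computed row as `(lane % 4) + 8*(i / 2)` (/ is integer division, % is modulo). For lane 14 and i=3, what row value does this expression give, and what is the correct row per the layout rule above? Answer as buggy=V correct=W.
`(lane % 4) + 8*(i / 2)`[14,3]⇒10
lane 14⇒14/4=3, 14 mod 4=2
i=3  r:3+8⇒11  c:2·2+1⇒5
row: 10 vs 11

buggy=10 correct=11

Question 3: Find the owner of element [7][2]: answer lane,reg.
r: 7->gid=7,r8=0  c: 2->tid=1,i&1=0
L=7*4+1=29  i=0*2+0=0

29,0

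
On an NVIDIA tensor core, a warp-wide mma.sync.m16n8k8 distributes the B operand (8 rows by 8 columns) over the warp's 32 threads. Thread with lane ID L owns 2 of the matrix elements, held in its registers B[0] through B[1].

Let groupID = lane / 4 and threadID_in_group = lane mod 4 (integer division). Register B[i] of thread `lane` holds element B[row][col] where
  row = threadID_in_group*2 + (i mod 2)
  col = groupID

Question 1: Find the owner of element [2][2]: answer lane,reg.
9,0

c=2->g=2  r=2->t=1,b0=0
L=2*4+1=9  i=0=0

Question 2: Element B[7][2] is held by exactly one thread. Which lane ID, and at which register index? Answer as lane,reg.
11,1

c=2⇒gr=2  r=7⇒th=3,odd=1
L=2*4+3=11  i=1=1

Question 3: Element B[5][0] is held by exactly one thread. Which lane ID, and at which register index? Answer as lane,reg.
c: 0->gid=0  r: 5->tid=2,i&1=1
L=0*4+2=2  i=1=1

2,1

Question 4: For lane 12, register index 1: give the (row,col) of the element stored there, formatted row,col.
12: G=3,T=0
[1] (0*2+1,3) = (1,3)

1,3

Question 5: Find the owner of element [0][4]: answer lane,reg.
16,0

c: 4->gid=4  r: 0->tid=0,i&1=0
L=4*4+0=16  i=0=0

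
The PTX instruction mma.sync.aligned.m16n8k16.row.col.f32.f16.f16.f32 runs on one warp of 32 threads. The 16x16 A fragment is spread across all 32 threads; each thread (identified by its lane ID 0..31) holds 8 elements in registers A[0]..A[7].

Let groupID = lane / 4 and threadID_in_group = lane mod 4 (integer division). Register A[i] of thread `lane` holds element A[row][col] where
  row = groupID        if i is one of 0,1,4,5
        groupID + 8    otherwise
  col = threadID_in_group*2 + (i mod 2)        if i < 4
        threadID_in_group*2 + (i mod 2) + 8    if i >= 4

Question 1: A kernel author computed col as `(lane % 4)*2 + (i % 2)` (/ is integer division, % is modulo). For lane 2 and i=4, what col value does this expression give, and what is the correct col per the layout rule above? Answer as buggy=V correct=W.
`(lane % 4)*2 + (i % 2)`[2,4]->4
lane 2->2/4=0, 2 mod 4=2
i=4  r:0+0->0  c:2·2+0+8->12
col: 4 vs 12

buggy=4 correct=12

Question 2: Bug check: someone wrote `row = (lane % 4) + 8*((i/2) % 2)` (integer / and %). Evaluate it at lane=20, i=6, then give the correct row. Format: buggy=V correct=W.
`(lane % 4) + 8*((i/2) % 2)`[20,6]⇒8
20: gr=5,th=0
[6] (5+8,0*2+0+8) = (13,8)
row: 8 vs 13

buggy=8 correct=13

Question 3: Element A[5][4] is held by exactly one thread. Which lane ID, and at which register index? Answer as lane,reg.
r=5->g=5,rb=0  c=4->cb=0,t=2,b0=0
L=5*4+2=22  i=0*4+0*2+0=0

22,0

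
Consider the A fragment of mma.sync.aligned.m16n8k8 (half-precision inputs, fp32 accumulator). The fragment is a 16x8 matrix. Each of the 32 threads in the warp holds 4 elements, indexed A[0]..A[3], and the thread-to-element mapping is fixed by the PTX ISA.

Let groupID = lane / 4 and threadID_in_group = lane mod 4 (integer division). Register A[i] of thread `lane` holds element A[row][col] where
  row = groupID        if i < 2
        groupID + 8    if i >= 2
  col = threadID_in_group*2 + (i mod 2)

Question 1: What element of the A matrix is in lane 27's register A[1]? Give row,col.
6,7

lane 27->27/4=6, 27 mod 4=3
i=1  r:6+0->6  c:2·3+1->7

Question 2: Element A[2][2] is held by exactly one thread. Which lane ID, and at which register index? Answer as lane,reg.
9,0

r:2=>grp=2,rB=0  c:2=>tig=1,lo=0
L=2*4+1=9  i=0*2+0=0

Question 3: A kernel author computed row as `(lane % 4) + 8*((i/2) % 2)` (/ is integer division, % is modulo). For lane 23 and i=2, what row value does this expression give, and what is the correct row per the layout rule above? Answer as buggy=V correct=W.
buggy=11 correct=13

`(lane % 4) + 8*((i/2) % 2)`[23,2]=>11
lane 23: grp=5 (23/4), tig=3 (23%4)
i=2: r=5+8=13, c=3*2+0=6
row: 11 vs 13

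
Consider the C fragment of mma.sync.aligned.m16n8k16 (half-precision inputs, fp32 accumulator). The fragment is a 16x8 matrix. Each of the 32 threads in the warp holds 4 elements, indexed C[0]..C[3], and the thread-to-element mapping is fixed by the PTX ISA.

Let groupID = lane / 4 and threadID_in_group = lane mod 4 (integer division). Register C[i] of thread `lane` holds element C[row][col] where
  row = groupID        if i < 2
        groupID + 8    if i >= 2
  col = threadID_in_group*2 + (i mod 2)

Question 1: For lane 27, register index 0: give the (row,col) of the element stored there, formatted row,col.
6,6

lane 27→27/4=6, 27 mod 4=3
i=0  r:6+0→6  c:2·3+0→6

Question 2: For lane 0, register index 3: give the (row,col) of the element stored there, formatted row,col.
lane 0⇒0/4=0, 0 mod 4=0
i=3  r:0+8⇒8  c:2·0+1⇒1

8,1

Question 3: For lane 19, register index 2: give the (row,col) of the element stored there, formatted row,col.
12,6

19: G=4,T=3
[2] (4+8,3*2+0) = (12,6)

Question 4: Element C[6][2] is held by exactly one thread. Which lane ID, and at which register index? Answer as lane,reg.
r: 6->gid=6,r8=0  c: 2->tid=1,i&1=0
L=6*4+1=25  i=0*2+0=0

25,0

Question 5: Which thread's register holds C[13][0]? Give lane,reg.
r: 13->gid=5,r8=1  c: 0->tid=0,i&1=0
L=5*4+0=20  i=1*2+0=2

20,2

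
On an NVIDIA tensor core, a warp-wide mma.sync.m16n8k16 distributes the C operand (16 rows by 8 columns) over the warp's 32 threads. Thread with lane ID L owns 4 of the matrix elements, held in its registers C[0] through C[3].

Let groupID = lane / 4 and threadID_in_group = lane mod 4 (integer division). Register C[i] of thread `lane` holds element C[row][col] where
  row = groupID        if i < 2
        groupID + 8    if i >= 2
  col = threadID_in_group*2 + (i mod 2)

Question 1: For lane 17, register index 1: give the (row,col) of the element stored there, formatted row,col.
4,3

lane 17⇒17/4=4, 17 mod 4=1
i=1  r:4+0⇒4  c:2·1+1⇒3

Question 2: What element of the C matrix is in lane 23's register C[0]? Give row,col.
5,6

23: G=5,T=3
[0] (5+0,3*2+0) = (5,6)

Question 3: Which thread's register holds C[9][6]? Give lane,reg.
7,2

r=9⇒gr=1,Rb=1  c=6⇒th=3,odd=0
L=1*4+3=7  i=1*2+0=2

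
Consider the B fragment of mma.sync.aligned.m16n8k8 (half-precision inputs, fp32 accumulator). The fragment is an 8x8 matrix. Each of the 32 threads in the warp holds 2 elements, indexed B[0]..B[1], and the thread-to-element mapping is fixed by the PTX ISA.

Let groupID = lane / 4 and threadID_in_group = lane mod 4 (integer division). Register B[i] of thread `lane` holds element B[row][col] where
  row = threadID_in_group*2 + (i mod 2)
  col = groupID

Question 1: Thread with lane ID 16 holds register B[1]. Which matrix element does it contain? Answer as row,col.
lane 16->16/4=4, 16 mod 4=0
i=1  r:2·0+1->1  c:4

1,4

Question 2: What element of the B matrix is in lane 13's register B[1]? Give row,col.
3,3

L=13->gid=13>>2=3, tid=13&3=1
[1]->row 1·2+1=3  col gid=3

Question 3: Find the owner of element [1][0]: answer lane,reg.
c=0→G=0  r=1→T=0,p=1
L=0*4+0=0  i=1=1

0,1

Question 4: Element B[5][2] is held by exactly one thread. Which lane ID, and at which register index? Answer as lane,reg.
c:2=>grp=2  r:5=>tig=2,lo=1
L=2*4+2=10  i=1=1

10,1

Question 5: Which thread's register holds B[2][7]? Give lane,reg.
29,0

c:7=>grp=7  r:2=>tig=1,lo=0
L=7*4+1=29  i=0=0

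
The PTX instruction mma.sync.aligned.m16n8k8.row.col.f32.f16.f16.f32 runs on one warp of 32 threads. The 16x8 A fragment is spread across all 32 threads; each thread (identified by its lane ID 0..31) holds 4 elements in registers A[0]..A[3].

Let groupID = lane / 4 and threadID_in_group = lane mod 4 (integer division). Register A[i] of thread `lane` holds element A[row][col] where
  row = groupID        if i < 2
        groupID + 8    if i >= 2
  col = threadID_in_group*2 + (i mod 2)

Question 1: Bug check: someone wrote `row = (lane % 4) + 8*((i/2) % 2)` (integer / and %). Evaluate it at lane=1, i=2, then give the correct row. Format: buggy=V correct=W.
`(lane % 4) + 8*((i/2) % 2)`[1,2]=>9
lane 1: grp=0 (1/4), tig=1 (1%4)
i=2: r=0+8=8, c=1*2+0=2
row: 9 vs 8

buggy=9 correct=8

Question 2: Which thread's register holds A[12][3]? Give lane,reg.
r=12->g=4,rb=1  c=3->t=1,b0=1
L=4*4+1=17  i=1*2+1=3

17,3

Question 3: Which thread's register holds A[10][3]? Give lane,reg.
r=10->g=2,rb=1  c=3->t=1,b0=1
L=2*4+1=9  i=1*2+1=3

9,3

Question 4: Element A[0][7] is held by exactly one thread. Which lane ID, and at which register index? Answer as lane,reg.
r=0⇒gr=0,Rb=0  c=7⇒th=3,odd=1
L=0*4+3=3  i=0*2+1=1

3,1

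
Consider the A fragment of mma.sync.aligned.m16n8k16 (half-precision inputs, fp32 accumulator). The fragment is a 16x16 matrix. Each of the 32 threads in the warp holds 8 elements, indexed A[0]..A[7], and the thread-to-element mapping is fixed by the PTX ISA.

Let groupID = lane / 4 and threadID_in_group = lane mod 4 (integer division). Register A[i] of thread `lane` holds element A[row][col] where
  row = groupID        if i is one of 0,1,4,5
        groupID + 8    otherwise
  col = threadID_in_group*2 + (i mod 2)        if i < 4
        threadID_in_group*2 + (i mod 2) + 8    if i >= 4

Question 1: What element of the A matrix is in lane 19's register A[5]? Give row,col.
4,15

lane 19: gr=4 (19/4), th=3 (19%4)
i=5: r=4+0=4, c=3*2+1+8=15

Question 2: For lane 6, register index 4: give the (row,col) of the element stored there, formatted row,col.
1,12

L=6=>grp=6>>2=1, tig=6&3=2
[4]=>row 1+0=1  col 2·2+0+8=12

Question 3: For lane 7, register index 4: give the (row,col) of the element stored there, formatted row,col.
lane 7->7/4=1, 7 mod 4=3
i=4  r:1+0->1  c:2·3+0+8->14

1,14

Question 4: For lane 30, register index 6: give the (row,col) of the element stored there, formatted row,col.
lane 30: g=7 (30/4), t=2 (30%4)
i=6: r=7+8=15, c=2*2+0+8=12

15,12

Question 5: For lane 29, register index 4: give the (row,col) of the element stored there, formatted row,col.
7,10

lane 29: g=7 (29/4), t=1 (29%4)
i=4: r=7+0=7, c=1*2+0+8=10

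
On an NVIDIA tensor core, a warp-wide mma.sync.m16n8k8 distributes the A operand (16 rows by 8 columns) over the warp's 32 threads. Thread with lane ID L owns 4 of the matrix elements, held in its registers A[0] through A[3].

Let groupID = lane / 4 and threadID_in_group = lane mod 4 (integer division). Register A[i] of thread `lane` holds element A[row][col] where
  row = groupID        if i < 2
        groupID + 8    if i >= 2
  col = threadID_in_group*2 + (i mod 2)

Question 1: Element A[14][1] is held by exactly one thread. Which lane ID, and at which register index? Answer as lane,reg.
24,3

r=14→G=6,rhi=1  c=1→T=0,p=1
L=6*4+0=24  i=1*2+1=3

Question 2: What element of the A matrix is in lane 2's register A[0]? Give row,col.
L=2->g=2>>2=0, t=2&3=2
[0]->row 0+0=0  col 2·2+0=4

0,4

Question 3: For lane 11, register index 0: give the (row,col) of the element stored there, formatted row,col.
lane 11⇒11/4=2, 11 mod 4=3
i=0  r:2+0⇒2  c:2·3+0⇒6

2,6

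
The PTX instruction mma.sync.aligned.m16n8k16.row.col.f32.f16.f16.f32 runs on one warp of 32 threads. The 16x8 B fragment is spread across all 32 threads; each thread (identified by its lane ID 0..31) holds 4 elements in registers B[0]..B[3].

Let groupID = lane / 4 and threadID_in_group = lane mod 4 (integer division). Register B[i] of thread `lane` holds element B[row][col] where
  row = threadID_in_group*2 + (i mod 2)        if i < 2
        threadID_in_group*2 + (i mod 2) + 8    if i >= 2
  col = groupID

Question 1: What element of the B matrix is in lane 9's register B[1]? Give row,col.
3,2

9: gr=2,th=1
[1] (1*2+1+0,2) = (3,2)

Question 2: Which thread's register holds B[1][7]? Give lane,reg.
28,1

c: 7->gid=7  r: 1->r8=0,tid=0,i&1=1
L=7*4+0=28  i=0*2+1=1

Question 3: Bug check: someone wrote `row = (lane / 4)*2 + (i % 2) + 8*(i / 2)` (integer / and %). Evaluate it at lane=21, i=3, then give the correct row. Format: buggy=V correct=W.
buggy=19 correct=11

`(lane / 4)*2 + (i % 2) + 8*(i / 2)`[21,3]⇒19
lane 21: gr=5 (21/4), th=1 (21%4)
i=3: r=1*2+1+8=11, c=gr=5
row: 19 vs 11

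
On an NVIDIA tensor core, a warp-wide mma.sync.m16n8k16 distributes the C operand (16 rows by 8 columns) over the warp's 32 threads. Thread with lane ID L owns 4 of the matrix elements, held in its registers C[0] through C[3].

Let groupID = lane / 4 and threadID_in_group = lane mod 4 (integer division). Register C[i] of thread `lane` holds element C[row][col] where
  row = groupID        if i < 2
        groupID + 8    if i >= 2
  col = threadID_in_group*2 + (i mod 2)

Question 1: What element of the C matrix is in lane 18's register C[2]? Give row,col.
12,4

lane 18: G=4 (18/4), T=2 (18%4)
i=2: r=4+8=12, c=2*2+0=4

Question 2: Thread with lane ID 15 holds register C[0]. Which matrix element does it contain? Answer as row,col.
3,6

lane 15→15/4=3, 15 mod 4=3
i=0  r:3+0→3  c:2·3+0→6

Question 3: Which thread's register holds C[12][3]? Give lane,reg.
17,3

r=12⇒gr=4,Rb=1  c=3⇒th=1,odd=1
L=4*4+1=17  i=1*2+1=3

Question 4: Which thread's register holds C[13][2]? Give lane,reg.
r=13→G=5,rhi=1  c=2→T=1,p=0
L=5*4+1=21  i=1*2+0=2

21,2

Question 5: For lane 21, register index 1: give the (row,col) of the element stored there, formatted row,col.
5,3

lane 21->21/4=5, 21 mod 4=1
i=1  r:5+0->5  c:2·1+1->3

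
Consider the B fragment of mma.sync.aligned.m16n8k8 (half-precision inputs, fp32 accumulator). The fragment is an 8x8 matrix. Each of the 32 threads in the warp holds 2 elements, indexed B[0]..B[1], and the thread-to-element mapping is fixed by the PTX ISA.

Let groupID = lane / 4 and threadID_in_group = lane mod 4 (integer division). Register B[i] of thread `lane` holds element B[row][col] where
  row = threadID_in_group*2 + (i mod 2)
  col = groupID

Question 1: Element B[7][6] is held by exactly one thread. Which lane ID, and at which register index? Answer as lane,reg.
c=6->g=6  r=7->t=3,b0=1
L=6*4+3=27  i=1=1

27,1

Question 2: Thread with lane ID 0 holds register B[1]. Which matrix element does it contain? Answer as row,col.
L=0⇒gr=0>>2=0, th=0&3=0
[1]⇒row 0·2+1=1  col gr=0

1,0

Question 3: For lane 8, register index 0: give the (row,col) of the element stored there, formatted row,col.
L=8->gid=8>>2=2, tid=8&3=0
[0]->row 0·2+0=0  col gid=2

0,2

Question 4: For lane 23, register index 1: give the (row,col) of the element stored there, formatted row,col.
7,5

lane 23->23/4=5, 23 mod 4=3
i=1  r:2·3+1->7  c:5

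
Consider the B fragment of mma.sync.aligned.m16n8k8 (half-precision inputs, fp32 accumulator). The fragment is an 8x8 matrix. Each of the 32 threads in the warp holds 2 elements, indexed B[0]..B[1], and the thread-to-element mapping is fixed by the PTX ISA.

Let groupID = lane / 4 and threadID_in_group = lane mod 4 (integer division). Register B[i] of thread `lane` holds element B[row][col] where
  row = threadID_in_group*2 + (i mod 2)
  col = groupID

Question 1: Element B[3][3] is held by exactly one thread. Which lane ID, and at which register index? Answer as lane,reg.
c=3⇒gr=3  r=3⇒th=1,odd=1
L=3*4+1=13  i=1=1

13,1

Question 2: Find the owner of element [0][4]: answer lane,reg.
c=4→G=4  r=0→T=0,p=0
L=4*4+0=16  i=0=0

16,0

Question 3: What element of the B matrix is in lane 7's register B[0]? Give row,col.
6,1

lane 7⇒7/4=1, 7 mod 4=3
i=0  r:2·3+0⇒6  c:1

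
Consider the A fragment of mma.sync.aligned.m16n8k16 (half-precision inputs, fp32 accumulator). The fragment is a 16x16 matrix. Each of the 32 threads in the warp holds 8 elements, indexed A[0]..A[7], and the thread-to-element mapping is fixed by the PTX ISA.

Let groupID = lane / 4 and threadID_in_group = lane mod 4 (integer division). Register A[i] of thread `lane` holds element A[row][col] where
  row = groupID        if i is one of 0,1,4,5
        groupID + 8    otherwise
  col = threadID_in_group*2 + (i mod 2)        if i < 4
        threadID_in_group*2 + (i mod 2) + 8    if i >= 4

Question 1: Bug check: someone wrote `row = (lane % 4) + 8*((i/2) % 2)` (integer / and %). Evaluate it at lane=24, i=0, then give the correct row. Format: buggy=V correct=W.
`(lane % 4) + 8*((i/2) % 2)`[24,0]=>0
lane 24: grp=6 (24/4), tig=0 (24%4)
i=0: r=6+0=6, c=0*2+0+0=0
row: 0 vs 6

buggy=0 correct=6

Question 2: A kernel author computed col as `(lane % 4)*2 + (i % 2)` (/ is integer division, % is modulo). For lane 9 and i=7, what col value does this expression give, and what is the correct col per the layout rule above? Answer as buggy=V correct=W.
buggy=3 correct=11

`(lane % 4)*2 + (i % 2)`[9,7]=>3
L=9=>grp=9>>2=2, tig=9&3=1
[7]=>row 2+8=10  col 1·2+1+8=11
col: 3 vs 11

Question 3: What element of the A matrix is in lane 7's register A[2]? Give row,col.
9,6

lane 7: gr=1 (7/4), th=3 (7%4)
i=2: r=1+8=9, c=3*2+0+0=6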